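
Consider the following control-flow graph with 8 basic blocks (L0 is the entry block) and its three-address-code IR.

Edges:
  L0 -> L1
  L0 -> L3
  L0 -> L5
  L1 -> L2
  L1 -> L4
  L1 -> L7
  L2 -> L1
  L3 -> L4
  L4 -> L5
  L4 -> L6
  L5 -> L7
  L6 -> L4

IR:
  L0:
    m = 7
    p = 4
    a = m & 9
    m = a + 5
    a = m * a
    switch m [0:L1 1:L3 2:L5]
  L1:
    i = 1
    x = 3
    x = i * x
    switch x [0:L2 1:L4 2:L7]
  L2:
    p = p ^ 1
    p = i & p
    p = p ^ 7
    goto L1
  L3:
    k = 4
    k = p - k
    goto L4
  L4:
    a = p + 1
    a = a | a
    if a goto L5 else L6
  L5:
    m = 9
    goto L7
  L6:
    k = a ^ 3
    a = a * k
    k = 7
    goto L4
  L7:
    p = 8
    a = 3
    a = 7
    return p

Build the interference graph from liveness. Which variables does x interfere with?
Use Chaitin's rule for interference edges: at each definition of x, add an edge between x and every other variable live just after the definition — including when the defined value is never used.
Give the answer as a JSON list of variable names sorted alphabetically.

Block summaries:
  L0: def={a,m,p} ue=∅
  L1: def={i,x} ue=∅
  L2: def={p} ue={i,p}
  L3: def={k} ue={p}
  L4: def={a} ue={p}
  L5: def={m} ue=∅
  L6: def={a,k} ue={a}
  L7: def={a,p} ue=∅

Live sets:
  L0: in=∅ out={p}
  L1: in={p} out={i,p}
  L2: in={i,p} out={p}
  L3: in={p} out={p}
  L4: in={p} out={a,p}
  L5: in=∅ out=∅
  L6: in={a,p} out={p}
  L7: in=∅ out=∅

Interfere edges:
  a — {k,m,p}
  i — {p,x}
  k — {a,p}
  m — {a,p}
  p — {a,i,k,m,x}
  x — {i,p}

N(x) = ["i", "p"]

Answer: ["i", "p"]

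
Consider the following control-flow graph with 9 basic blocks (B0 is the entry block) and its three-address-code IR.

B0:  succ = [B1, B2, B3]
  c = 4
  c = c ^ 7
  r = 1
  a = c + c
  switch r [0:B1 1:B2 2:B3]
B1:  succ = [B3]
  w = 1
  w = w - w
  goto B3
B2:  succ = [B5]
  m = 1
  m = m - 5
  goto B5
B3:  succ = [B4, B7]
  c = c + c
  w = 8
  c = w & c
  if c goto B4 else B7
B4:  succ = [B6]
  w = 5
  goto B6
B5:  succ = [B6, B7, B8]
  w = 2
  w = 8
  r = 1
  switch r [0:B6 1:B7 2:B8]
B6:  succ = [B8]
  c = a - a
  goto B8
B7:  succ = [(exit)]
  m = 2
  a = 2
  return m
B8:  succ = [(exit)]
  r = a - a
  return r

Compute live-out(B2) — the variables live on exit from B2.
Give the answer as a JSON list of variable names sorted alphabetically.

Per-block:
  B0: def={a,c,r} ue=∅
  B1: def={w} ue=∅
  B2: def={m} ue=∅
  B3: def={c,w} ue={c}
  B4: def={w} ue=∅
  B5: def={r,w} ue=∅
  B6: def={c} ue={a}
  B7: def={a,m} ue=∅
  B8: def={r} ue={a}

Backward fixpoint:
  B0: in=∅ out={a,c}
  B1: in={a,c} out={a,c}
  B2: in={a} out={a}
  B3: in={a,c} out={a}
  B4: in={a} out={a}
  B5: in={a} out={a}
  B6: in={a} out={a}
  B7: in=∅ out=∅
  B8: in={a} out=∅

live-out(B2) = ["a"]

Answer: ["a"]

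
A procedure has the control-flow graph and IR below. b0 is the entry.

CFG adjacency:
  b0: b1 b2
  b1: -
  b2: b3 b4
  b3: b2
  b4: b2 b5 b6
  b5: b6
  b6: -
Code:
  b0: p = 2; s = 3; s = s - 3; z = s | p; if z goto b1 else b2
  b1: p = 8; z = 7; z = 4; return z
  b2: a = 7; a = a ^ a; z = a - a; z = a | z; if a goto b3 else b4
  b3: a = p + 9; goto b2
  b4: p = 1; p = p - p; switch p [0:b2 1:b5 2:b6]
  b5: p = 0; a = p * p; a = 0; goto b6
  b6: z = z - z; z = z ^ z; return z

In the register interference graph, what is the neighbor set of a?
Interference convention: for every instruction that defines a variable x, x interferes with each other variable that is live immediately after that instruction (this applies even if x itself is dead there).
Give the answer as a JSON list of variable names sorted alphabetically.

Answer: ["p", "z"]

Derivation:
Block summaries:
  b0: def={p,s,z} ue=∅
  b1: def={p,z} ue=∅
  b2: def={a,z} ue=∅
  b3: def={a} ue={p}
  b4: def={p} ue=∅
  b5: def={a,p} ue=∅
  b6: def={z} ue={z}

Live sets:
  live b0: ∅→{p}
  live b1: ∅→∅
  live b2: {p}→{p,z}
  live b3: {p}→{p}
  live b4: {z}→{p,z}
  live b5: {z}→{z}
  live b6: {z}→∅

Interfere edges:
  a: {p,z}
  p: {a,s,z}
  s: {p}
  z: {a,p}

N(a) = ["p", "z"]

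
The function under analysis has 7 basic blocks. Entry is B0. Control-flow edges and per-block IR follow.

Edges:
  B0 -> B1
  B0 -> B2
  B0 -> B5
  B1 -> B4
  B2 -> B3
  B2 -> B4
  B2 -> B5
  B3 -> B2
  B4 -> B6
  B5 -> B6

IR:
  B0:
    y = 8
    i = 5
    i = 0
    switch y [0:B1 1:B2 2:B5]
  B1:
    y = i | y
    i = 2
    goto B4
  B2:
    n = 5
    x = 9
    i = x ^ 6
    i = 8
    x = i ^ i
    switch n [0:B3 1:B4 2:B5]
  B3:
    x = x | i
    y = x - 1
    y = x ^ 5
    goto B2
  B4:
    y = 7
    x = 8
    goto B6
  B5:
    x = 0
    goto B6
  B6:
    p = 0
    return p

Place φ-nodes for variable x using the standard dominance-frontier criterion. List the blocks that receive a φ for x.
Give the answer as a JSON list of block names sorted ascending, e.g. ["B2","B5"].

idom tree: B1←B0 B2←B0 B3←B2 B4←B0 B5←B0 B6←B0
Dom at joins:
  B2: preds {B0,B3}: {B0} ∩ {B0,B2,B3} = {B0}; idom=B0
  B4: preds {B1,B2}: {B0,B1} ∩ {B0,B2} = {B0}; idom=B0
  B5: preds {B0,B2}: {B0} ∩ {B0,B2} = {B0}; idom=B0
  B6: preds {B4,B5}: {B0,B4} ∩ {B0,B5} = {B0}; idom=B0

Frontier:
  join B2 pred B0: · stop@B0
  join B2 pred B3: B3→B2 stop@B0
  join B4 pred B1: B1 stop@B0
  join B4 pred B2: B2 stop@B0
  join B5 pred B0: · stop@B0
  join B5 pred B2: B2 stop@B0
  join B6 pred B4: B4 stop@B0
  join B6 pred B5: B5 stop@B0
  B0: DF=∅
  B1: DF={B4}
  B2: DF={B2,B4,B5}
  B3: DF={B2}
  B4: DF={B6}
  B5: DF={B6}
  B6: DF=∅

φ for x: defs {B2,B3,B4,B5}
  DF⁺ = {B2,B4,B5,B6}

Answer: ["B2", "B4", "B5", "B6"]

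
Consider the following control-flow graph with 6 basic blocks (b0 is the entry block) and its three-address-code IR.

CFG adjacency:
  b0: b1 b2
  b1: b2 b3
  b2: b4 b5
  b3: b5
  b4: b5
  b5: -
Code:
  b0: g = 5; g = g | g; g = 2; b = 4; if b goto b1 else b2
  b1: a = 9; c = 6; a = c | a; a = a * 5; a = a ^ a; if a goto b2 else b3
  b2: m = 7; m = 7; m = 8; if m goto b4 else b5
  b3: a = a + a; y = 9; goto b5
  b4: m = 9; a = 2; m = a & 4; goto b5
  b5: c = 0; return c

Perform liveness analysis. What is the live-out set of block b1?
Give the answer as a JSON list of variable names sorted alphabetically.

Answer: ["a"]

Working:
def/use:
  b0 def {b,g} use ∅
  b1 def {a,c} use ∅
  b2 def {m} use ∅
  b3 def {a,y} use {a}
  b4 def {a,m} use ∅
  b5 def {c} use ∅

Backward fixpoint:
  b0: in=∅ out=∅
  b1: in=∅ out={a}
  b2: in=∅ out=∅
  b3: in={a} out=∅
  b4: in=∅ out=∅
  b5: in=∅ out=∅

live-out(b1) = ["a"]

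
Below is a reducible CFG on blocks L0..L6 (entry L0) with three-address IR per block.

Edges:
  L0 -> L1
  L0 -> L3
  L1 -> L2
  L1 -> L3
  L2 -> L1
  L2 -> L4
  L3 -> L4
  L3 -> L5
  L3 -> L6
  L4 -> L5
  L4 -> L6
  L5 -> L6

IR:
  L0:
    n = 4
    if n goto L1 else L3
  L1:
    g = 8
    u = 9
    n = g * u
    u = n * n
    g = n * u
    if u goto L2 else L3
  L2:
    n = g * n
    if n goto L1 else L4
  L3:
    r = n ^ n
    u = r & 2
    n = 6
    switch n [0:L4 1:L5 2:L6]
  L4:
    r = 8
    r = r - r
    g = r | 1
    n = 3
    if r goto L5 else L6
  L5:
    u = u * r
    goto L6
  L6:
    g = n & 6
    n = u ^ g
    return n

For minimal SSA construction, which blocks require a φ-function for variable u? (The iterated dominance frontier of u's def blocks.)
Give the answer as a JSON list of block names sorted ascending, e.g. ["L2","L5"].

idom tree: L1←L0 L2←L1 L3←L0 L4←L0 L5←L0 L6←L0
Dom∩ at merges:
  L1: preds {L0,L2}: {L0} ∩ {L0,L1,L2} = {L0}; idom=L0
  L3: preds {L0,L1}: {L0} ∩ {L0,L1} = {L0}; idom=L0
  L4: preds {L2,L3}: {L0,L1,L2} ∩ {L0,L3} = {L0}; idom=L0
  L5: preds {L3,L4}: {L0,L3} ∩ {L0,L4} = {L0}; idom=L0
  L6: preds {L3,L4,L5}: {L0,L3} ∩ {L0,L4} ∩ {L0,L5} = {L0}; idom=L0

DF walk-up:
  L1←L0: walk · to L0
  L1←L2: walk L2→L1 to L0
  L3←L0: walk · to L0
  L3←L1: walk L1 to L0
  L4←L2: walk L2→L1 to L0
  L4←L3: walk L3 to L0
  L5←L3: walk L3 to L0
  L5←L4: walk L4 to L0
  L6←L3: walk L3 to L0
  L6←L4: walk L4 to L0
  L6←L5: walk L5 to L0
  L0: DF=∅
  L1: DF={L1,L3,L4}
  L2: DF={L1,L4}
  L3: DF={L4,L5,L6}
  L4: DF={L5,L6}
  L5: DF={L6}
  L6: DF=∅

φ for u: defs {L1,L3,L5}
  DF⁺ = {L1,L3,L4,L5,L6}

Answer: ["L1", "L3", "L4", "L5", "L6"]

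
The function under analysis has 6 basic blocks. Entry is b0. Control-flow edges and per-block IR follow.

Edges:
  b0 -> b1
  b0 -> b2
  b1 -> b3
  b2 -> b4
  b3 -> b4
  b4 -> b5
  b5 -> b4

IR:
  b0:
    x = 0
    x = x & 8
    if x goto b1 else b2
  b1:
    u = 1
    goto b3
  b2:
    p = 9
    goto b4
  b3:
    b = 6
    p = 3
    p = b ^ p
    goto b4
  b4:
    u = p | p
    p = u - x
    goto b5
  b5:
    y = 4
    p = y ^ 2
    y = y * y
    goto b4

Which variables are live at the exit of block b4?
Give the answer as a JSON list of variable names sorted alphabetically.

def/use:
  b0: {x} / ∅
  b1: {u} / ∅
  b2: {p} / ∅
  b3: {b,p} / ∅
  b4: {p,u} / {p,x}
  b5: {p,y} / ∅

Backward fixpoint:
  b0 li=∅ lo={x}
  b1 li={x} lo={x}
  b2 li={x} lo={p,x}
  b3 li={x} lo={p,x}
  b4 li={p,x} lo={x}
  b5 li={x} lo={p,x}

live-out(b4) = ["x"]

Answer: ["x"]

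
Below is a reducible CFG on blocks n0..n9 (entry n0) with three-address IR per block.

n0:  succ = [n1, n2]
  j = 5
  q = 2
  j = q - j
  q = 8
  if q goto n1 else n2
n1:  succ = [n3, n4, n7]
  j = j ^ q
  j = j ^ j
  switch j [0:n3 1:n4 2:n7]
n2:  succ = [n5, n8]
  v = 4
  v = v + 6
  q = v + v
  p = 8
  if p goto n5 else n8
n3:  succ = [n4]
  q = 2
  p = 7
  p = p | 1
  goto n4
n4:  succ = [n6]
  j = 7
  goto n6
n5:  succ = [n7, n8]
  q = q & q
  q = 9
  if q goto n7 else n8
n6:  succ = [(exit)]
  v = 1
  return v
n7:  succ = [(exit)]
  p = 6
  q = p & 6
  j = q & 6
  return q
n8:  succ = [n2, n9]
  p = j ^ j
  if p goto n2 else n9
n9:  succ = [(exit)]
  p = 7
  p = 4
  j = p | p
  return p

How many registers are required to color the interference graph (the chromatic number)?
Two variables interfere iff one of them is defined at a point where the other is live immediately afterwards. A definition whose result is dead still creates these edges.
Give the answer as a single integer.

Answer: 3

Analysis:
Block summaries:
  n0: def={j,q} ue=∅
  n1: def={j} ue={j,q}
  n2: def={p,q,v} ue=∅
  n3: def={p,q} ue=∅
  n4: def={j} ue=∅
  n5: def={q} ue={q}
  n6: def={v} ue=∅
  n7: def={j,p,q} ue=∅
  n8: def={p} ue={j}
  n9: def={j,p} ue=∅

Backward fixpoint:
  live n0: ∅→{j,q}
  live n1: {j,q}→∅
  live n2: {j}→{j,q}
  live n3: ∅→∅
  live n4: ∅→∅
  live n5: {j,q}→{j}
  live n6: ∅→∅
  live n7: ∅→∅
  live n8: {j}→{j}
  live n9: ∅→∅

Conflict graph:
  j: {p,q,v}
  p: {j,q}
  q: {j,p}
  v: {j}

Chromatic number:
  lower bound: {j,p,q} mutually conflict ⇒ χ ≥ 3
  assign j→r0 p→r1 q→r2 v→r1 — no edge inside a register ⇒ χ ≤ 3
  χ = 3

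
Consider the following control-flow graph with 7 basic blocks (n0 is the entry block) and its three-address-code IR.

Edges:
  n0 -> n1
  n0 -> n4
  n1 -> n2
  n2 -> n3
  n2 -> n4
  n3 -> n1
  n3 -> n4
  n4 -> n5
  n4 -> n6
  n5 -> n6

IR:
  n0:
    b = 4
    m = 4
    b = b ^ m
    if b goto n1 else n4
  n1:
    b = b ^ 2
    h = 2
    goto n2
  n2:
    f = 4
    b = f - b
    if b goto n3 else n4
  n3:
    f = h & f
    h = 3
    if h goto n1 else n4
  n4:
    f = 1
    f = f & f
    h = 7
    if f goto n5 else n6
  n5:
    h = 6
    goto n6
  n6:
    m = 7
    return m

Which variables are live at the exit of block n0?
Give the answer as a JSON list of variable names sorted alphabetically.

Block summaries:
  n0: def={b,m} ue=∅
  n1: def={b,h} ue={b}
  n2: def={b,f} ue={b}
  n3: def={f,h} ue={f,h}
  n4: def={f,h} ue=∅
  n5: def={h} ue=∅
  n6: def={m} ue=∅

Live sets:
  live n0: ∅→{b}
  live n1: {b}→{b,h}
  live n2: {b,h}→{b,f,h}
  live n3: {b,f,h}→{b}
  live n4: ∅→∅
  live n5: ∅→∅
  live n6: ∅→∅

live-out(n0) = ["b"]

Answer: ["b"]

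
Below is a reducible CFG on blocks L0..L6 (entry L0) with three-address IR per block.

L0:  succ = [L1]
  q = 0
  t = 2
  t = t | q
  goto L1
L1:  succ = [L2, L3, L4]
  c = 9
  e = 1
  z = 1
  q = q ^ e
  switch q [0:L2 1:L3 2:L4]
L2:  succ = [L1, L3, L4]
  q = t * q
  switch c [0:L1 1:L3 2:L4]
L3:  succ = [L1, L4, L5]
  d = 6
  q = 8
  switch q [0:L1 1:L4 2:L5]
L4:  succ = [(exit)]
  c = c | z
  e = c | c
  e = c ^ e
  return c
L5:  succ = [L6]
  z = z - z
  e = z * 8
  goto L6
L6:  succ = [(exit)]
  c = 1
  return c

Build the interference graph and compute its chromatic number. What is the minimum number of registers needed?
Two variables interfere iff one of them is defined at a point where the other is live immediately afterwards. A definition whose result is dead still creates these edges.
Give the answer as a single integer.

Answer: 5

Derivation:
def/use:
  L0: def={q,t} ue=∅
  L1: def={c,e,q,z} ue={q}
  L2: def={q} ue={c,q,t}
  L3: def={d,q} ue=∅
  L4: def={c,e} ue={c,z}
  L5: def={e,z} ue={z}
  L6: def={c} ue=∅

Live sets:
  L0: in=∅ out={q,t}
  L1: in={q,t} out={c,q,t,z}
  L2: in={c,q,t,z} out={c,q,t,z}
  L3: in={c,t,z} out={c,q,t,z}
  L4: in={c,z} out=∅
  L5: in={z} out=∅
  L6: in=∅ out=∅

Interfere edges:
  c: {d,e,q,t,z}
  d: {c,t,z}
  e: {c,q,t,z}
  q: {c,e,t,z}
  t: {c,d,e,q,z}
  z: {c,d,e,q,t}

Chromatic number:
  {c,e,q,t,z} pairwise interfere (5-clique) ⇒ χ ≥ 5
  assign c→r0 d→r3 e→r3 q→r4 t→r1 z→r2 — no edge inside a register ⇒ χ ≤ 5
  χ = 5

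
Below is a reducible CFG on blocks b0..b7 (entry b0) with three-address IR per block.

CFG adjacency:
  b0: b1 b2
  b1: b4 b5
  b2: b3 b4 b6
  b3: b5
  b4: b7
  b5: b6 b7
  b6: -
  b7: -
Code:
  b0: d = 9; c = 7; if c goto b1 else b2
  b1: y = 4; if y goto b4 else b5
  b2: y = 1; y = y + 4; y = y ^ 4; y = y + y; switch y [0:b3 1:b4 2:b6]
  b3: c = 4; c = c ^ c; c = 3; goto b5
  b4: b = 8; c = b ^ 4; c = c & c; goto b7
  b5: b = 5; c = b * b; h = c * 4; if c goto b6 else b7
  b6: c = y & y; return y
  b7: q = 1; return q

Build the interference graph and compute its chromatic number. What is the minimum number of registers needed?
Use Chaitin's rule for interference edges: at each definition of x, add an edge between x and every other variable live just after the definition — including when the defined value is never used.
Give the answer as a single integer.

Per-block:
  b0: {c,d} / ∅
  b1: {y} / ∅
  b2: {y} / ∅
  b3: {c} / ∅
  b4: {b,c} / ∅
  b5: {b,c,h} / ∅
  b6: {c} / {y}
  b7: {q} / ∅

Live sets:
  b0: in=∅ out=∅
  b1: in=∅ out={y}
  b2: in=∅ out={y}
  b3: in={y} out={y}
  b4: in=∅ out=∅
  b5: in={y} out={y}
  b6: in={y} out=∅
  b7: in=∅ out=∅

Interfere edges:
  b — {y}
  c — {h,y}
  d — ∅
  h — {c,y}
  q — ∅
  y — {b,c,h}

Colouring:
  lower bound: {c,h,y} mutually conflict ⇒ χ ≥ 3
  3-colouring: R0={d,q,y}  R1={b,c}  R2={h}
  χ = 3

Answer: 3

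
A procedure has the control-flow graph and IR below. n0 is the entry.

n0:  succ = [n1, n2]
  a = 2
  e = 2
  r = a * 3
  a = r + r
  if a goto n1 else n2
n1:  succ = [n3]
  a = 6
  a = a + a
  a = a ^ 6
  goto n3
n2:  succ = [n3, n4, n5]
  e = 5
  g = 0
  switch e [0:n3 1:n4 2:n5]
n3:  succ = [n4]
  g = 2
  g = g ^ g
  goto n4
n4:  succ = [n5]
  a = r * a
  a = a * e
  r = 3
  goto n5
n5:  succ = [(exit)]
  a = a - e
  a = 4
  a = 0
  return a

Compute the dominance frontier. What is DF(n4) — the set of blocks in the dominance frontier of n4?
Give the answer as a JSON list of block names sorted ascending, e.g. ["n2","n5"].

idom tree: n1←n0 n2←n0 n3←n0 n4←n0 n5←n0
Dom∩ at merges:
  n3: preds {n1,n2}: {n0,n1} ∩ {n0,n2} = {n0}; idom=n0
  n4: preds {n2,n3}: {n0,n2} ∩ {n0,n3} = {n0}; idom=n0
  n5: preds {n2,n4}: {n0,n2} ∩ {n0,n4} = {n0}; idom=n0

Frontier:
  join n3 pred n1: n1 stop@n0
  join n3 pred n2: n2 stop@n0
  join n4 pred n2: n2 stop@n0
  join n4 pred n3: n3 stop@n0
  join n5 pred n2: n2 stop@n0
  join n5 pred n4: n4 stop@n0
  DF(n0)=∅
  DF(n1)={n3}
  DF(n2)={n3,n4,n5}
  DF(n3)={n4}
  DF(n4)={n5}
  DF(n5)=∅

DF(n4) = ["n5"]

Answer: ["n5"]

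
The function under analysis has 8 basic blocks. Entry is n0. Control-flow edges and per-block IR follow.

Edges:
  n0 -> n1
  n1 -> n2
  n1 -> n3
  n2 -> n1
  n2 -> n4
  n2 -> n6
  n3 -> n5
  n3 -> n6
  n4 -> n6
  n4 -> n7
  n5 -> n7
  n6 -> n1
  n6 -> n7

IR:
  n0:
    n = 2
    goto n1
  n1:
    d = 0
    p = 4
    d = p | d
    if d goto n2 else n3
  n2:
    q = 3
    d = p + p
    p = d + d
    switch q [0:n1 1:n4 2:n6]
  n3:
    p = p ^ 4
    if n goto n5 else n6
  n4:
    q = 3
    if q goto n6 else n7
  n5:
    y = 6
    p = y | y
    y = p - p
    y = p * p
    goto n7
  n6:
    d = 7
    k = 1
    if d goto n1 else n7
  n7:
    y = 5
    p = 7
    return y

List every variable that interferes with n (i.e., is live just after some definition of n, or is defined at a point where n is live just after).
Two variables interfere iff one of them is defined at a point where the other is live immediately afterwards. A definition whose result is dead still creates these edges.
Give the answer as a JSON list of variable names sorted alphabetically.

Block summaries:
  n0 def {n} use ∅
  n1 def {d,p} use ∅
  n2 def {d,p,q} use {p}
  n3 def {p} use {n,p}
  n4 def {q} use ∅
  n5 def {p,y} use ∅
  n6 def {d,k} use ∅
  n7 def {p,y} use ∅

Liveness:
  n0: in=∅ out={n}
  n1: in={n} out={n,p}
  n2: in={n,p} out={n}
  n3: in={n,p} out={n}
  n4: in={n} out={n}
  n5: in=∅ out=∅
  n6: in={n} out={n}
  n7: in=∅ out=∅

Interference:
  d — {k,n,p,q}
  k — {d,n}
  n — {d,k,p,q}
  p — {d,n,q,y}
  q — {d,n,p}
  y — {p}

N(n) = ["d", "k", "p", "q"]

Answer: ["d", "k", "p", "q"]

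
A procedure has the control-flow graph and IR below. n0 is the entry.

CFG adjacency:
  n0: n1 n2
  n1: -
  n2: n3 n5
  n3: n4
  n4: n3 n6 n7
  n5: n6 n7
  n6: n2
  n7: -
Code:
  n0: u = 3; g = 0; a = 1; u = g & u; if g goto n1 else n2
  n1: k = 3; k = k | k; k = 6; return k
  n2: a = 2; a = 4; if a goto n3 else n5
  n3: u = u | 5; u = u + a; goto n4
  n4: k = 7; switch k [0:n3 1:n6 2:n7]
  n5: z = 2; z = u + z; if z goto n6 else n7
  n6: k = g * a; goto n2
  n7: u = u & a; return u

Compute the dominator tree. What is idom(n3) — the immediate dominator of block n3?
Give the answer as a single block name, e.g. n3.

idom tree: n1←n0 n2←n0 n3←n2 n4←n3 n5←n2 n6←n2 n7←n2
Dom∩ at merges:
  n2: preds {n0,n6}: {n0} ∩ {n0,n2,n6} = {n0}; idom=n0
  n3: preds {n2,n4}: {n0,n2} ∩ {n0,n2,n3,n4} = {n0,n2}; idom=n2
  n6: preds {n4,n5}: {n0,n2,n3,n4} ∩ {n0,n2,n5} = {n0,n2}; idom=n2
  n7: preds {n4,n5}: {n0,n2,n3,n4} ∩ {n0,n2,n5} = {n0,n2}; idom=n2

idom(n3) = n2

Answer: n2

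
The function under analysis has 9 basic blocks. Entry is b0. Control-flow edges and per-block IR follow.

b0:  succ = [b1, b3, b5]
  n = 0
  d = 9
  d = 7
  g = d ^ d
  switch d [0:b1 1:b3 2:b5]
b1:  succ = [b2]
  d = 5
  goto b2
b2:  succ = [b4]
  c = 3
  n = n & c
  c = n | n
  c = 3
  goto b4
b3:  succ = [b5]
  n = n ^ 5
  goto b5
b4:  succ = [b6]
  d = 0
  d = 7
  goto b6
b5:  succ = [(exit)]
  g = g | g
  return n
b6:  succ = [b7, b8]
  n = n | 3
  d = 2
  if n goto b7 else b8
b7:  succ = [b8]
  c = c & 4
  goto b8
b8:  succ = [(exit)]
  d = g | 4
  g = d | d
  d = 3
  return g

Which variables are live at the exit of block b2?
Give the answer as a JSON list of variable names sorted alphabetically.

Answer: ["c", "g", "n"]

Derivation:
Per-block:
  b0: {d,g,n} / ∅
  b1: {d} / ∅
  b2: {c,n} / {n}
  b3: {n} / {n}
  b4: {d} / ∅
  b5: {g} / {g,n}
  b6: {d,n} / {n}
  b7: {c} / {c}
  b8: {d,g} / {g}

Backward fixpoint:
  b0 li=∅ lo={g,n}
  b1 li={g,n} lo={g,n}
  b2 li={g,n} lo={c,g,n}
  b3 li={g,n} lo={g,n}
  b4 li={c,g,n} lo={c,g,n}
  b5 li={g,n} lo=∅
  b6 li={c,g,n} lo={c,g}
  b7 li={c,g} lo={g}
  b8 li={g} lo=∅

live-out(b2) = ["c", "g", "n"]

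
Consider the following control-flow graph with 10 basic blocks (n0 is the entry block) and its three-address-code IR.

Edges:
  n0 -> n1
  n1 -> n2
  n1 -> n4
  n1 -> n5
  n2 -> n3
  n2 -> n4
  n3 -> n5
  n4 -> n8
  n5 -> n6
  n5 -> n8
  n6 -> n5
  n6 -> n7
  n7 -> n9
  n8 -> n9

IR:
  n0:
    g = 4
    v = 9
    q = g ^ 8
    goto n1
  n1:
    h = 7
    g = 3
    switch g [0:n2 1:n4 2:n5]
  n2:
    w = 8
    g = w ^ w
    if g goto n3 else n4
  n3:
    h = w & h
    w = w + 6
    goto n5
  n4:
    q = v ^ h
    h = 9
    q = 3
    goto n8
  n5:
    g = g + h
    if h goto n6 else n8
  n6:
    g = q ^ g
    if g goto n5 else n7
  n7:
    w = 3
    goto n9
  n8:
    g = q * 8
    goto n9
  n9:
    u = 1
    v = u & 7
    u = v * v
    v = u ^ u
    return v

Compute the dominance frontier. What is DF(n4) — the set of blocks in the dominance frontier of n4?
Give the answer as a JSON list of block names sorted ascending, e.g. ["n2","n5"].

idom tree: n1←n0 n2←n1 n3←n2 n4←n1 n5←n1 n6←n5 n7←n6 n8←n1 n9←n1
Dom∩ at merges:
  n4: preds {n1,n2}: {n0,n1} ∩ {n0,n1,n2} = {n0,n1}; idom=n1
  n5: preds {n1,n3,n6}: {n0,n1} ∩ {n0,n1,n2,n3} ∩ {n0,n1,n5,n6} = {n0,n1}; idom=n1
  n8: preds {n4,n5}: {n0,n1,n4} ∩ {n0,n1,n5} = {n0,n1}; idom=n1
  n9: preds {n7,n8}: {n0,n1,n5,n6,n7} ∩ {n0,n1,n8} = {n0,n1}; idom=n1

Frontier:
  join n4 pred n1: · stop@n1
  join n4 pred n2: n2 stop@n1
  join n5 pred n1: · stop@n1
  join n5 pred n3: n3→n2 stop@n1
  join n5 pred n6: n6→n5 stop@n1
  join n8 pred n4: n4 stop@n1
  join n8 pred n5: n5 stop@n1
  join n9 pred n7: n7→n6→n5 stop@n1
  join n9 pred n8: n8 stop@n1
  n0: DF=∅
  n1: DF=∅
  n2: DF={n4,n5}
  n3: DF={n5}
  n4: DF={n8}
  n5: DF={n5,n8,n9}
  n6: DF={n5,n9}
  n7: DF={n9}
  n8: DF={n9}
  n9: DF=∅

DF(n4) = ["n8"]

Answer: ["n8"]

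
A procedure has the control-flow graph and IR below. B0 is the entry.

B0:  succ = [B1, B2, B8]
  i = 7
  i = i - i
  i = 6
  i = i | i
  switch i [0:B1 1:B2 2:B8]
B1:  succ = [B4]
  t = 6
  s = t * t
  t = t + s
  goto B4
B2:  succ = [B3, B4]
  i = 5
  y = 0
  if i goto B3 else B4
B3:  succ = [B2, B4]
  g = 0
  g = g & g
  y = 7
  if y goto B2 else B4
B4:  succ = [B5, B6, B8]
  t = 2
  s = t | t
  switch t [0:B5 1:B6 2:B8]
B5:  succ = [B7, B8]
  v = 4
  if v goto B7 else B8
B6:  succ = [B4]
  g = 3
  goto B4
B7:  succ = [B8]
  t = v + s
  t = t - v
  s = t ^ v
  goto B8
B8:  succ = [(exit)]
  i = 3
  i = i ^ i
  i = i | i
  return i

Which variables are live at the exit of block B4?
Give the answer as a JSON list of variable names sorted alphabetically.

Answer: ["s"]

Derivation:
Block summaries:
  B0 def {i} use ∅
  B1 def {s,t} use ∅
  B2 def {i,y} use ∅
  B3 def {g,y} use ∅
  B4 def {s,t} use ∅
  B5 def {v} use ∅
  B6 def {g} use ∅
  B7 def {s,t} use {s,v}
  B8 def {i} use ∅

Live sets:
  B0: in=∅ out=∅
  B1: in=∅ out=∅
  B2: in=∅ out=∅
  B3: in=∅ out=∅
  B4: in=∅ out={s}
  B5: in={s} out={s,v}
  B6: in=∅ out=∅
  B7: in={s,v} out=∅
  B8: in=∅ out=∅

live-out(B4) = ["s"]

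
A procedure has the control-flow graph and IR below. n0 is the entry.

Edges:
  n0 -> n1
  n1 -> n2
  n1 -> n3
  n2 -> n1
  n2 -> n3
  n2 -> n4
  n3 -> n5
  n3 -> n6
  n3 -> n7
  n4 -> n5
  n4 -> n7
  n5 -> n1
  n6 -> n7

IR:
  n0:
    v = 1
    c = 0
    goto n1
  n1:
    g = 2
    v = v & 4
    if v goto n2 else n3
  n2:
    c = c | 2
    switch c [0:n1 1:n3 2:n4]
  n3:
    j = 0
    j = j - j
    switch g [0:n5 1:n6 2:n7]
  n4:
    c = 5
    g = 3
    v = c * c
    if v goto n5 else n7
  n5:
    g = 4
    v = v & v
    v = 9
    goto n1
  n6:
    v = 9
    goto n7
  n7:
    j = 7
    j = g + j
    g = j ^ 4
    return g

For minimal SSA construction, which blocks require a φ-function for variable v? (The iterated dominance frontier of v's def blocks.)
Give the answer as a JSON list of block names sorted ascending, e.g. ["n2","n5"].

Answer: ["n1", "n5", "n7"]

Derivation:
idom tree: n1←n0 n2←n1 n3←n1 n4←n2 n5←n1 n6←n3 n7←n1
Dom∩ at merges:
  n1: preds {n0,n2,n5}: {n0} ∩ {n0,n1,n2} ∩ {n0,n1,n5} = {n0}; idom=n0
  n3: preds {n1,n2}: {n0,n1} ∩ {n0,n1,n2} = {n0,n1}; idom=n1
  n5: preds {n3,n4}: {n0,n1,n3} ∩ {n0,n1,n2,n4} = {n0,n1}; idom=n1
  n7: preds {n3,n4,n6}: {n0,n1,n3} ∩ {n0,n1,n2,n4} ∩ {n0,n1,n3,n6} = {n0,n1}; idom=n1

DF derivation:
  n1←n0: walk · to n0
  n1←n2: walk n2→n1 to n0
  n1←n5: walk n5→n1 to n0
  n3←n1: walk · to n1
  n3←n2: walk n2 to n1
  n5←n3: walk n3 to n1
  n5←n4: walk n4→n2 to n1
  n7←n3: walk n3 to n1
  n7←n4: walk n4→n2 to n1
  n7←n6: walk n6→n3 to n1
  n0 → ∅
  n1 → {n1}
  n2 → {n1,n3,n5,n7}
  n3 → {n5,n7}
  n4 → {n5,n7}
  n5 → {n1}
  n6 → {n7}
  n7 → ∅

φ for v: defs {n0,n1,n4,n5,n6}
  DF⁺ = {n1,n5,n7}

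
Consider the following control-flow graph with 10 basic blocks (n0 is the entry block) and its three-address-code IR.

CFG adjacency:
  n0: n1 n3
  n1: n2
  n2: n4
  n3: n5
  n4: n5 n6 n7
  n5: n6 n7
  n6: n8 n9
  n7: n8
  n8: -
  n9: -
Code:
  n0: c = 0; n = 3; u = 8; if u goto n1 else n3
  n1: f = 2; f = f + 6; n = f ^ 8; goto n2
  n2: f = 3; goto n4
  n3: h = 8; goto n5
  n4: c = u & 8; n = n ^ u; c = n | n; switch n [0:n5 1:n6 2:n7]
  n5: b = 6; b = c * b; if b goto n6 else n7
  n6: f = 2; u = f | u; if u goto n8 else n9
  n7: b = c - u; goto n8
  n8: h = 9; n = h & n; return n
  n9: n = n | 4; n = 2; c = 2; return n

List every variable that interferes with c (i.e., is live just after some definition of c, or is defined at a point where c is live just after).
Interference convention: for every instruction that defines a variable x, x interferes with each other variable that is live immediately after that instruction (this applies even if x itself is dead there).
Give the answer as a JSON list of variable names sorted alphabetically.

Block summaries:
  n0: def={c,n,u} ue=∅
  n1: def={f,n} ue=∅
  n2: def={f} ue=∅
  n3: def={h} ue=∅
  n4: def={c,n} ue={n,u}
  n5: def={b} ue={c}
  n6: def={f,u} ue={u}
  n7: def={b} ue={c,u}
  n8: def={h,n} ue={n}
  n9: def={c,n} ue={n}

Backward fixpoint:
  n0: in=∅ out={c,n,u}
  n1: in={u} out={n,u}
  n2: in={n,u} out={n,u}
  n3: in={c,n,u} out={c,n,u}
  n4: in={n,u} out={c,n,u}
  n5: in={c,n,u} out={c,n,u}
  n6: in={n,u} out={n}
  n7: in={c,n,u} out={n}
  n8: in={n} out=∅
  n9: in={n} out=∅

Conflict graph:
  b — {c,n,u}
  c — {b,h,n,u}
  f — {n,u}
  h — {c,n,u}
  n — {b,c,f,h,u}
  u — {b,c,f,h,n}

N(c) = ["b", "h", "n", "u"]

Answer: ["b", "h", "n", "u"]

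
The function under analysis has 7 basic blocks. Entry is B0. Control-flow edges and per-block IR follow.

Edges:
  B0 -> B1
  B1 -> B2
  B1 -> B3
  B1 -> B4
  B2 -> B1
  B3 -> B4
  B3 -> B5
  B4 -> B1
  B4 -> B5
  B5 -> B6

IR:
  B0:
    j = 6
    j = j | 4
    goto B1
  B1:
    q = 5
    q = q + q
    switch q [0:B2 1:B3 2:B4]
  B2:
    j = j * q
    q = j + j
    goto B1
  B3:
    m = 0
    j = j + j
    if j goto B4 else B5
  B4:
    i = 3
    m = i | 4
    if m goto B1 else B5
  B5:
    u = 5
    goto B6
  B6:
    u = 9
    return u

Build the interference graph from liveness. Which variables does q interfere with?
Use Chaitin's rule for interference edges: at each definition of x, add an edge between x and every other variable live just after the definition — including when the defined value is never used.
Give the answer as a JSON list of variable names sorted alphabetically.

Answer: ["j"]

Derivation:
Block summaries:
  B0: def={j} ue=∅
  B1: def={q} ue=∅
  B2: def={j,q} ue={j,q}
  B3: def={j,m} ue={j}
  B4: def={i,m} ue=∅
  B5: def={u} ue=∅
  B6: def={u} ue=∅

Liveness:
  B0: in=∅ out={j}
  B1: in={j} out={j,q}
  B2: in={j,q} out={j}
  B3: in={j} out={j}
  B4: in={j} out={j}
  B5: in=∅ out=∅
  B6: in=∅ out=∅

Conflict graph:
  i: {j}
  j: {i,m,q}
  m: {j}
  q: {j}
  u: ∅

N(q) = ["j"]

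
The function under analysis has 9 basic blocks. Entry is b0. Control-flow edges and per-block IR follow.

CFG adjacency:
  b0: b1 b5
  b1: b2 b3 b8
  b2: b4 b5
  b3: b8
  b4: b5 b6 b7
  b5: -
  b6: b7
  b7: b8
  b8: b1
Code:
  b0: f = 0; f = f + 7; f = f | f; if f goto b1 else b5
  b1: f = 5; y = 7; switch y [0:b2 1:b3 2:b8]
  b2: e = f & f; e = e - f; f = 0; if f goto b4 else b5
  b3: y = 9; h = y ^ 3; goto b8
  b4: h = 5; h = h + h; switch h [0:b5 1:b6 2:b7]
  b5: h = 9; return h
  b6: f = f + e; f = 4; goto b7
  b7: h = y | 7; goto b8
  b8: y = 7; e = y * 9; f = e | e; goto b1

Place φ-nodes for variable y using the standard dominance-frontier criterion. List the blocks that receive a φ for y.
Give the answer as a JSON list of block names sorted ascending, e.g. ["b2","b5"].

idom tree: b1←b0 b2←b1 b3←b1 b4←b2 b5←b0 b6←b4 b7←b4 b8←b1
Dom∩ at merges:
  b1: preds {b0,b8}: {b0} ∩ {b0,b1,b8} = {b0}; idom=b0
  b5: preds {b0,b2,b4}: {b0} ∩ {b0,b1,b2} ∩ {b0,b1,b2,b4} = {b0}; idom=b0
  b7: preds {b4,b6}: {b0,b1,b2,b4} ∩ {b0,b1,b2,b4,b6} = {b0,b1,b2,b4}; idom=b4
  b8: preds {b1,b3,b7}: {b0,b1} ∩ {b0,b1,b3} ∩ {b0,b1,b2,b4,b7} = {b0,b1}; idom=b1

DF walk-up:
  join b1 pred b0: · stop@b0
  join b1 pred b8: b8→b1 stop@b0
  join b5 pred b0: · stop@b0
  join b5 pred b2: b2→b1 stop@b0
  join b5 pred b4: b4→b2→b1 stop@b0
  join b7 pred b4: · stop@b4
  join b7 pred b6: b6 stop@b4
  join b8 pred b1: · stop@b1
  join b8 pred b3: b3 stop@b1
  join b8 pred b7: b7→b4→b2 stop@b1
  b0 → ∅
  b1 → {b1,b5}
  b2 → {b5,b8}
  b3 → {b8}
  b4 → {b5,b8}
  b5 → ∅
  b6 → {b7}
  b7 → {b8}
  b8 → {b1}

φ for y: defs {b1,b3,b8}
  DF⁺ = {b1,b5,b8}

Answer: ["b1", "b5", "b8"]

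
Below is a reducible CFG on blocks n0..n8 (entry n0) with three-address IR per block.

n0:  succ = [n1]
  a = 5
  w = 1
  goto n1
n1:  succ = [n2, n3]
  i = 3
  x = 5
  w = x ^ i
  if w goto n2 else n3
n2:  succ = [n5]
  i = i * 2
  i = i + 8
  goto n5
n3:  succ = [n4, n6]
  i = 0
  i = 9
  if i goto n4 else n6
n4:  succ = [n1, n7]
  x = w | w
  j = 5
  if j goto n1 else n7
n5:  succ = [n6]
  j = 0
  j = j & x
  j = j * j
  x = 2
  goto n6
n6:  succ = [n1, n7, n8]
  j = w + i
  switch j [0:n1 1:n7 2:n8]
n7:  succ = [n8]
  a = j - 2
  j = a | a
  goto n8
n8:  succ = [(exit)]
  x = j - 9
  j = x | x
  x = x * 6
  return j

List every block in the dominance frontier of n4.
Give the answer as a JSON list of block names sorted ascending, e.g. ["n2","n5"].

Answer: ["n1", "n7"]

Derivation:
idom tree: n1←n0 n2←n1 n3←n1 n4←n3 n5←n2 n6←n1 n7←n1 n8←n1
Dom∩ at merges:
  n1: preds {n0,n4,n6}: {n0} ∩ {n0,n1,n3,n4} ∩ {n0,n1,n6} = {n0}; idom=n0
  n6: preds {n3,n5}: {n0,n1,n3} ∩ {n0,n1,n2,n5} = {n0,n1}; idom=n1
  n7: preds {n4,n6}: {n0,n1,n3,n4} ∩ {n0,n1,n6} = {n0,n1}; idom=n1
  n8: preds {n6,n7}: {n0,n1,n6} ∩ {n0,n1,n7} = {n0,n1}; idom=n1

DF derivation:
  join n1 pred n0: · stop@n0
  join n1 pred n4: n4→n3→n1 stop@n0
  join n1 pred n6: n6→n1 stop@n0
  join n6 pred n3: n3 stop@n1
  join n6 pred n5: n5→n2 stop@n1
  join n7 pred n4: n4→n3 stop@n1
  join n7 pred n6: n6 stop@n1
  join n8 pred n6: n6 stop@n1
  join n8 pred n7: n7 stop@n1
  n0 → ∅
  n1 → {n1}
  n2 → {n6}
  n3 → {n1,n6,n7}
  n4 → {n1,n7}
  n5 → {n6}
  n6 → {n1,n7,n8}
  n7 → {n8}
  n8 → ∅

DF(n4) = ["n1", "n7"]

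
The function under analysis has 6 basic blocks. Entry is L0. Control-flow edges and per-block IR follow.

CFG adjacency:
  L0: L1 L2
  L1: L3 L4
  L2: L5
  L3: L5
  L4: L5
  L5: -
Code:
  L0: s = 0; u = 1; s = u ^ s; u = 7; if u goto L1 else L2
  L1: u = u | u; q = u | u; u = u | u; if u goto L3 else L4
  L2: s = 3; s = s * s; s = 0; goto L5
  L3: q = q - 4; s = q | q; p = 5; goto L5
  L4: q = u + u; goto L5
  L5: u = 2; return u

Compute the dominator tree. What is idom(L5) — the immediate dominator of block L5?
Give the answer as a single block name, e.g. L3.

idom tree: L1←L0 L2←L0 L3←L1 L4←L1 L5←L0
Join-block Dom:
  L5: preds {L2,L3,L4}: {L0,L2} ∩ {L0,L1,L3} ∩ {L0,L1,L4} = {L0}; idom=L0

idom(L5) = L0

Answer: L0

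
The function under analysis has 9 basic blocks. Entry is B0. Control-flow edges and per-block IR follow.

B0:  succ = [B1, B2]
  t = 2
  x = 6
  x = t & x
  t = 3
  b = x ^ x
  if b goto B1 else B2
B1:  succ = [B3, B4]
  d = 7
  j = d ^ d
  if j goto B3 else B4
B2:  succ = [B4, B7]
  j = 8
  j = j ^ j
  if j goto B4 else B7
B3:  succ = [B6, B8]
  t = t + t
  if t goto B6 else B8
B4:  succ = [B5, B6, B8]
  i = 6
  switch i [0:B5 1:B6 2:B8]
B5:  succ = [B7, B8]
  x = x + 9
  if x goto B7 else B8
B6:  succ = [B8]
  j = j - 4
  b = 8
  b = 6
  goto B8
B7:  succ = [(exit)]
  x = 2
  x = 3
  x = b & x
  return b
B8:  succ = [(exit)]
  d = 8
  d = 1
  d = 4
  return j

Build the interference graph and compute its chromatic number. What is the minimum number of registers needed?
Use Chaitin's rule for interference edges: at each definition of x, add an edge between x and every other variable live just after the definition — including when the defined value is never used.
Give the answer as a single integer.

Answer: 5

Derivation:
def/use:
  B0: {b,t,x} / ∅
  B1: {d,j} / ∅
  B2: {j} / ∅
  B3: {t} / {t}
  B4: {i} / ∅
  B5: {x} / {x}
  B6: {b,j} / {j}
  B7: {x} / {b}
  B8: {d} / {j}

Live sets:
  B0: in=∅ out={b,t,x}
  B1: in={b,t,x} out={b,j,t,x}
  B2: in={b,x} out={b,j,x}
  B3: in={j,t} out={j}
  B4: in={b,j,x} out={b,j,x}
  B5: in={b,j,x} out={b,j}
  B6: in={j} out={j}
  B7: in={b} out=∅
  B8: in={j} out=∅

Conflict graph:
  b↔{d,i,j,t,x}
  d↔{b,j,t,x}
  i↔{b,j,x}
  j↔{b,d,i,t,x}
  t↔{b,d,j,x}
  x↔{b,d,i,j,t}

Colouring:
  lower bound: {b,d,j,t,x} mutually conflict ⇒ χ ≥ 5
  assign b→c0 d→c3 i→c3 j→c1 t→c4 x→c2 — no edge inside a register ⇒ χ ≤ 5
  χ = 5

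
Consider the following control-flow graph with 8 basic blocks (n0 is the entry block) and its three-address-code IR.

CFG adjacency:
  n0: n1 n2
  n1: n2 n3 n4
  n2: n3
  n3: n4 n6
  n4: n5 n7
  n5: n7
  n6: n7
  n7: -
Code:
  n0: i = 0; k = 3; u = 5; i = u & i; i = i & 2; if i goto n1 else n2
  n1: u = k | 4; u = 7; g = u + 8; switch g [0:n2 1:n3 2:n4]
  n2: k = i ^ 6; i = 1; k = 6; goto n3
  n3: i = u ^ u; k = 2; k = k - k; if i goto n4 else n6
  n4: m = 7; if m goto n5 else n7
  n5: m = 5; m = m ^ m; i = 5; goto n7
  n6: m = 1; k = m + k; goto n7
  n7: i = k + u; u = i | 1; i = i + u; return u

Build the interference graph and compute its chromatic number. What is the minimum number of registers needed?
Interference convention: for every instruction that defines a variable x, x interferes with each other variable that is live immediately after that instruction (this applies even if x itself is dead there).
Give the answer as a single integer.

Per-block:
  n0: {i,k,u} / ∅
  n1: {g,u} / {k}
  n2: {i,k} / {i}
  n3: {i,k} / {u}
  n4: {m} / ∅
  n5: {i,m} / ∅
  n6: {k,m} / {k}
  n7: {i,u} / {k,u}

Live sets:
  n0 li=∅ lo={i,k,u}
  n1 li={i,k} lo={i,k,u}
  n2 li={i,u} lo={u}
  n3 li={u} lo={k,u}
  n4 li={k,u} lo={k,u}
  n5 li={k,u} lo={k,u}
  n6 li={k,u} lo={k,u}
  n7 li={k,u} lo=∅

Interfere edges:
  g↔{i,k,u}
  i↔{g,k,u}
  k↔{g,i,m,u}
  m↔{k,u}
  u↔{g,i,k,m}

Registers:
  {g,i,k,u} pairwise interfere (4-clique) ⇒ χ ≥ 4
  assign g→c2 i→c3 k→c0 m→c2 u→c1 — no edge inside a register ⇒ χ ≤ 4
  χ = 4

Answer: 4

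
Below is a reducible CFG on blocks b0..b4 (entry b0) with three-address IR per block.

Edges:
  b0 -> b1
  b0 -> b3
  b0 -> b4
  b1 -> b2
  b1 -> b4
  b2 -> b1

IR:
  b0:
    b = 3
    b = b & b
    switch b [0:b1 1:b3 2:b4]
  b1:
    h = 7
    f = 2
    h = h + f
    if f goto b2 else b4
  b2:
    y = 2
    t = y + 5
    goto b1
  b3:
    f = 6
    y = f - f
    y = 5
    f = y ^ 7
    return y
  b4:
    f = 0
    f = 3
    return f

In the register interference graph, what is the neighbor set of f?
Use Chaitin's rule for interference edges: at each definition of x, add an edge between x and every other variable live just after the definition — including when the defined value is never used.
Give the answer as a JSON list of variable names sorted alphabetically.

Answer: ["h", "y"]

Derivation:
def/use:
  b0 def {b} use ∅
  b1 def {f,h} use ∅
  b2 def {t,y} use ∅
  b3 def {f,y} use ∅
  b4 def {f} use ∅

Live sets:
  live b0: ∅→∅
  live b1: ∅→∅
  live b2: ∅→∅
  live b3: ∅→∅
  live b4: ∅→∅

Interference:
  b — ∅
  f — {h,y}
  h — {f}
  t — ∅
  y — {f}

N(f) = ["h", "y"]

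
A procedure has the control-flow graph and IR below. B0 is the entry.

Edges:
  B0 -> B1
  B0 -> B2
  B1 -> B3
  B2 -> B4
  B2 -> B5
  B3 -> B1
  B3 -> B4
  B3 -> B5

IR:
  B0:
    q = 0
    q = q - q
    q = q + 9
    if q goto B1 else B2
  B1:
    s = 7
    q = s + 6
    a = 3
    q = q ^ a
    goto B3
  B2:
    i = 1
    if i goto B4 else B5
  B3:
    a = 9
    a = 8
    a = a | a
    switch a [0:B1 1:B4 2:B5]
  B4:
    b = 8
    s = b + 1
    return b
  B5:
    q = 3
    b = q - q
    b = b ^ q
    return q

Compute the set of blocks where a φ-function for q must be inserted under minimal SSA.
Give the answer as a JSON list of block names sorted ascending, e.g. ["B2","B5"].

Answer: ["B1", "B4", "B5"]

Derivation:
idom tree: B1←B0 B2←B0 B3←B1 B4←B0 B5←B0
Join-block Dom:
  B1: preds {B0,B3}: {B0} ∩ {B0,B1,B3} = {B0}; idom=B0
  B4: preds {B2,B3}: {B0,B2} ∩ {B0,B1,B3} = {B0}; idom=B0
  B5: preds {B2,B3}: {B0,B2} ∩ {B0,B1,B3} = {B0}; idom=B0

DF walk-up:
  B1←B0: walk · to B0
  B1←B3: walk B3→B1 to B0
  B4←B2: walk B2 to B0
  B4←B3: walk B3→B1 to B0
  B5←B2: walk B2 to B0
  B5←B3: walk B3→B1 to B0
  B0: DF=∅
  B1: DF={B1,B4,B5}
  B2: DF={B4,B5}
  B3: DF={B1,B4,B5}
  B4: DF=∅
  B5: DF=∅

φ for q: defs {B0,B1,B5}
  DF⁺ = {B1,B4,B5}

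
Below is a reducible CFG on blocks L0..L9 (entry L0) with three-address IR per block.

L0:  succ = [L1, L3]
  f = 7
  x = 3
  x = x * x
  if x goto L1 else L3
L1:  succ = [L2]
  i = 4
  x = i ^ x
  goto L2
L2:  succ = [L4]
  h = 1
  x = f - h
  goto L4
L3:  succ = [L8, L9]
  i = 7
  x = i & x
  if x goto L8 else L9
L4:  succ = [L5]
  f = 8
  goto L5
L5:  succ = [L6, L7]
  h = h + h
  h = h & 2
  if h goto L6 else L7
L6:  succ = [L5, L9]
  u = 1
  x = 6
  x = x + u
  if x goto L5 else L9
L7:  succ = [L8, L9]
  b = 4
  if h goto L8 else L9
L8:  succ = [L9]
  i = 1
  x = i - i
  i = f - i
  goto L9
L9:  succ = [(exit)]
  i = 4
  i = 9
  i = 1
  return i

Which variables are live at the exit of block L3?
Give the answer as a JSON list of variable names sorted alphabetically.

Answer: ["f"]

Analysis:
Per-block:
  L0: def={f,x} ue=∅
  L1: def={i,x} ue={x}
  L2: def={h,x} ue={f}
  L3: def={i,x} ue={x}
  L4: def={f} ue=∅
  L5: def={h} ue={h}
  L6: def={u,x} ue=∅
  L7: def={b} ue={h}
  L8: def={i,x} ue={f}
  L9: def={i} ue=∅

Liveness:
  L0: in=∅ out={f,x}
  L1: in={f,x} out={f}
  L2: in={f} out={h}
  L3: in={f,x} out={f}
  L4: in={h} out={f,h}
  L5: in={f,h} out={f,h}
  L6: in={f,h} out={f,h}
  L7: in={f,h} out={f}
  L8: in={f} out=∅
  L9: in=∅ out=∅

live-out(L3) = ["f"]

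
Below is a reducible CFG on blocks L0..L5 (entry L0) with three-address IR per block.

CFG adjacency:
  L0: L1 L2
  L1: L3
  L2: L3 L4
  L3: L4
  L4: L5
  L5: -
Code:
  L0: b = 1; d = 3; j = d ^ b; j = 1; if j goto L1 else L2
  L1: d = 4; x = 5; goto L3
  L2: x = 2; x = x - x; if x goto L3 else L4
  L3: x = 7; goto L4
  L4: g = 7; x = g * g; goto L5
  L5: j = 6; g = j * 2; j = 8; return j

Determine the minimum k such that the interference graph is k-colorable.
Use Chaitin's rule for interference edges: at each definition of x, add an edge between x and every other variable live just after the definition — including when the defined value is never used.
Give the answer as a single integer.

Block summaries:
  L0: def={b,d,j} ue=∅
  L1: def={d,x} ue=∅
  L2: def={x} ue=∅
  L3: def={x} ue=∅
  L4: def={g,x} ue=∅
  L5: def={g,j} ue=∅

Backward fixpoint:
  L0 li=∅ lo=∅
  L1 li=∅ lo=∅
  L2 li=∅ lo=∅
  L3 li=∅ lo=∅
  L4 li=∅ lo=∅
  L5 li=∅ lo=∅

Interference:
  b — {d}
  d — {b}
  g — ∅
  j — ∅
  x — ∅

Chromatic number:
  lower bound: {b,d} mutually conflict ⇒ χ ≥ 2
  assign b→R0 d→R1 g→R0 j→R0 x→R0 — no edge inside a register ⇒ χ ≤ 2
  χ = 2

Answer: 2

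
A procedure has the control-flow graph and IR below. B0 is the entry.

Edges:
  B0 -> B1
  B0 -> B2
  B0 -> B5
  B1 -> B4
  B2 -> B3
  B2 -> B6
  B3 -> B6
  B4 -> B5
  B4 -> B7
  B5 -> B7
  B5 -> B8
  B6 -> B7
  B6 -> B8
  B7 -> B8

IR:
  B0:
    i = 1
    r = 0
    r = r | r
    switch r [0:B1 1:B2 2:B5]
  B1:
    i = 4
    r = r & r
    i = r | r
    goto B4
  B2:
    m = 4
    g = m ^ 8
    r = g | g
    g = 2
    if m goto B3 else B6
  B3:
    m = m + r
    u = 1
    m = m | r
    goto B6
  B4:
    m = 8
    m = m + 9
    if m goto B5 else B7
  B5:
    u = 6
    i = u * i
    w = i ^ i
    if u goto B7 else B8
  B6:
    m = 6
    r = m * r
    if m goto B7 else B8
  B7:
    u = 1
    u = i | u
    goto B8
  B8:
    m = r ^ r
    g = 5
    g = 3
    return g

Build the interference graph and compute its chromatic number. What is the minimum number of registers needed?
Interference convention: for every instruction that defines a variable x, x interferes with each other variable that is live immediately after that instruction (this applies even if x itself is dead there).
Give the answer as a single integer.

Answer: 4

Analysis:
def/use:
  B0: {i,r} / ∅
  B1: {i,r} / {r}
  B2: {g,m,r} / ∅
  B3: {m,u} / {m,r}
  B4: {m} / ∅
  B5: {i,u,w} / {i}
  B6: {m,r} / {r}
  B7: {u} / {i}
  B8: {g,m} / {r}

Backward fixpoint:
  B0: in=∅ out={i,r}
  B1: in={r} out={i,r}
  B2: in={i} out={i,m,r}
  B3: in={i,m,r} out={i,r}
  B4: in={i,r} out={i,r}
  B5: in={i,r} out={i,r}
  B6: in={i,r} out={i,r}
  B7: in={i,r} out={r}
  B8: in={r} out=∅

Interfere edges:
  g: {i,m,r}
  i: {g,m,r,u,w}
  m: {g,i,r,u}
  r: {g,i,m,u,w}
  u: {i,m,r,w}
  w: {i,r,u}

Colouring:
  lower bound: {g,i,m,r} mutually conflict ⇒ χ ≥ 4
  assign g→r3 i→r0 m→r2 r→r1 u→r3 w→r2 — no edge inside a register ⇒ χ ≤ 4
  χ = 4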